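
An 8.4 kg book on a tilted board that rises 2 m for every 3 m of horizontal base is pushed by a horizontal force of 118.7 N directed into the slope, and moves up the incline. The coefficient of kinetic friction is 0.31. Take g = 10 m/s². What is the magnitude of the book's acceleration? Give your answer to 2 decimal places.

The horizontal push has components F cos 33.69° = 118.7 × 0.8321 = 98.770 N up the incline and F sin 33.69° = 118.7 × 0.5547 = 65.843 N pressing into the surface.
The normal force is therefore N = mg cos 33.69° + F sin 33.69° = 69.896 + 65.843 = 135.739 N, and kinetic friction down the slope is μN = 0.31 × 135.739 = 42.079 N.
Along the incline: F cos 33.69° − mg sin 33.69° − μN = ma, so 98.770 − 46.595 − 42.079 = 8.4 a, giving a = 1.2019 m/s².

1.20 m/s²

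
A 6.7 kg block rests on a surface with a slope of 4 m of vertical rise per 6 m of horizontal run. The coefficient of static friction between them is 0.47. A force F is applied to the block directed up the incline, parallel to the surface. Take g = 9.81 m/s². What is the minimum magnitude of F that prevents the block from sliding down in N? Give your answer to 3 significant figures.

10.8 N

The normal force is N = mg cos 33.69° = 54.688 N. With F at its minimum the block is on the verge of sliding down, so static friction is at its maximum μ_s N = 0.47 × 54.688 = 25.703 N and acts up the slope.
Equilibrium along the incline: F + μ_s N = mg sin 33.69°, so F = 36.459 − 25.703 = 10.756 N.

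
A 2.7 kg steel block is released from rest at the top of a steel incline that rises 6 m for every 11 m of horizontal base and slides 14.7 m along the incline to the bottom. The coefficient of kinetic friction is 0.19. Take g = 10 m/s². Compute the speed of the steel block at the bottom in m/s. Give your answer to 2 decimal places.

The weight component along the incline is mg sin 28.61° = 12.929 N and the normal force is N = mg cos 28.61° = 23.703 N.
Friction up the slope is f = μN = 0.19 × 23.703 = 4.504 N, so the net downslope force is 12.929 − 4.504 = 8.425 N and a = 8.425 / 2.7 = 3.1204 m/s².
Starting from rest over a distance of 14.7 m, v² = 2aL = 2 × 3.1204 × 14.7 = 91.7398, so v = 9.5781 m/s.

9.58 m/s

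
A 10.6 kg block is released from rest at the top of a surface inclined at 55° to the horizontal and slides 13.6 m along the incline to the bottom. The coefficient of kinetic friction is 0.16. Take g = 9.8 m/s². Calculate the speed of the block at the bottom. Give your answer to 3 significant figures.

The weight component along the incline is mg sin 55° = 85.094 N and the normal force is N = mg cos 55° = 59.583 N.
Friction up the slope is f = μN = 0.16 × 59.583 = 9.533 N, so the net downslope force is 85.094 − 9.533 = 75.561 N and a = 75.561 / 10.6 = 7.1284 m/s².
Starting from rest over a distance of 13.6 m, v² = 2aL = 2 × 7.1284 × 13.6 = 193.8925, so v = 13.9245 m/s.

13.9 m/s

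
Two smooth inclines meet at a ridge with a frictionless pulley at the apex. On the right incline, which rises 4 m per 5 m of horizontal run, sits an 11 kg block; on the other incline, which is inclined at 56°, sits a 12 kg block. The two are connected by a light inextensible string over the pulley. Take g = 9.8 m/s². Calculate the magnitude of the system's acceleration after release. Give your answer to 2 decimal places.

1.31 m/s²

Resolve each weight along its own incline: the 11 kg mass has component 11 × 9.8 × sin 38.66° = 67.342 N down its slope, and the 12 kg mass has 12 × 9.8 × sin 56° = 97.495 N down its slope.
The 12 kg side's 97.495 N exceeds the other side's 67.342 N, so that mass slides down and the 11 kg mass slides up. Taking that direction as positive, Newton's second law for the whole system gives 97.495 − 67.342 = (11 + 12) a, so a = 30.153 / 23 = 1.3110 m/s².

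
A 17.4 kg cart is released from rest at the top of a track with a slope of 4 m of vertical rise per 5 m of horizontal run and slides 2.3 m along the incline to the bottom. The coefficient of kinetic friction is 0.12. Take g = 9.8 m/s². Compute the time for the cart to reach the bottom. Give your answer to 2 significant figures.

0.94 s

The weight component along the incline is mg sin 38.66° = 106.523 N and the normal force is N = mg cos 38.66° = 133.154 N.
Friction up the slope is f = μN = 0.12 × 133.154 = 15.978 N, so the net downslope force is 106.523 − 15.978 = 90.545 N and a = 90.545 / 17.4 = 5.2037 m/s².
Starting from rest, L = ½at², so t = √(2L/a) = √(2 × 2.3 / 5.2037) = 0.9402 s.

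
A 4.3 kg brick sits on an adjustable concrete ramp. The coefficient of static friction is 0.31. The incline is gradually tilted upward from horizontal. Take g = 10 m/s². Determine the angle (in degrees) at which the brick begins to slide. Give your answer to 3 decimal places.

17.223°

At the threshold of sliding, static friction is at its maximum μ_s N and exactly balances the weight component along the incline: mg sin θ = μ_s mg cos θ.
Hence tan θ = μ_s = 0.31, so θ = arctan(0.31) = 17.2234°.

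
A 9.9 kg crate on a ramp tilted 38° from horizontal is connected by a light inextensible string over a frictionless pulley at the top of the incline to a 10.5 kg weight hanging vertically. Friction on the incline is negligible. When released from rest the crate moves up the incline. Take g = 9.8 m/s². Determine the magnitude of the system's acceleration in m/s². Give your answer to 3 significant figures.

For the crate on the incline: the weight component along the slope is m₁g sin 38° = 9.9 × 9.8 × 0.6157 = 59.735 N and the normal force is N = m₁g cos 38° = 76.453 N.
Newton's second law for the crate (up-slope positive): T − 59.735 = 9.9 a. For the hanging weight (downward positive): 10.5 × 9.8 − T = 10.5 a.
Adding the two equations eliminates T: 43.165 = 20.4 a, so a = 2.1159 m/s².

2.12 m/s²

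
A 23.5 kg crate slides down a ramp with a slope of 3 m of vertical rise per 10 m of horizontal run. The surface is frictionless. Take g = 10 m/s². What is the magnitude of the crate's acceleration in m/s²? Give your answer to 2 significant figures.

Resolving the weight along the incline: the component pulling the crate down the slope is mg sin 16.70° = 23.5 × 10 × 0.2873 = 67.516 N, and the normal force is N = mg cos 16.70° = 23.5 × 10 × 0.9578 = 225.083 N.
With no friction the net force along the incline is 67.516 N, so a = g sin 16.70° = 67.516 / 23.5 = 2.8730 m/s².

2.9 m/s²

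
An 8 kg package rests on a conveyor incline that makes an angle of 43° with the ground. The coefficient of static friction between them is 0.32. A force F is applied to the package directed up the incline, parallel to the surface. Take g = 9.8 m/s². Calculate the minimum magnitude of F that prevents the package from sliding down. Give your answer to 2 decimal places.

35.12 N

The normal force is N = mg cos 43° = 57.338 N. With F at its minimum the package is on the verge of sliding down, so static friction is at its maximum μ_s N = 0.32 × 57.338 = 18.348 N and acts up the slope.
Equilibrium along the incline: F + μ_s N = mg sin 43°, so F = 53.469 − 18.348 = 35.121 N.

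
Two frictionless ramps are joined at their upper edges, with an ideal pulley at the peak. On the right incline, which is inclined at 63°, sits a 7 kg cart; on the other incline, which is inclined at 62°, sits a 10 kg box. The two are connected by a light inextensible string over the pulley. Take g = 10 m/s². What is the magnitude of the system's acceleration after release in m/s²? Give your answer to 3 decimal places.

Resolve each weight along its own incline: the 7 kg mass has component 7 × 10 × sin 63° = 62.370 N down its slope, and the 10 kg mass has 10 × 10 × sin 62° = 88.295 N down its slope.
The 10 kg side's 88.295 N exceeds the other side's 62.370 N, so that mass slides down and the 7 kg mass slides up. Taking that direction as positive, Newton's second law for the whole system gives 88.295 − 62.370 = (7 + 10) a, so a = 25.925 / 17 = 1.5250 m/s².

1.525 m/s²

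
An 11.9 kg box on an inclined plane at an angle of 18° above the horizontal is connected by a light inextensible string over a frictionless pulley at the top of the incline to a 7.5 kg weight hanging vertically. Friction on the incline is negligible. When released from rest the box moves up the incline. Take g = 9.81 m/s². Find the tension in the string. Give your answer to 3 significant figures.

For the box on the incline: the weight component along the slope is m₁g sin 18° = 11.9 × 9.81 × 0.3090 = 36.072 N and the normal force is N = m₁g cos 18° = 111.025 N.
Newton's second law for the box (up-slope positive): T − 36.072 = 11.9 a. For the hanging weight (downward positive): 7.5 × 9.81 − T = 7.5 a.
Adding the two equations eliminates T: 37.503 = 19.4 a, so a = 1.9331 m/s².
Then from the hanging weight's equation, T = 7.5 × (9.81 − 1.9331) = 59.077 N.

59.1 N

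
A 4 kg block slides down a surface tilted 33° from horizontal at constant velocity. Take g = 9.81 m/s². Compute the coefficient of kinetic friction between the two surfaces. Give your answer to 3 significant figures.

At constant velocity the net force along the incline is zero: mg sin 33° = μ mg cos 33°.
So μ = tan 33° = 0.5446 / 0.8387 = 0.6493.

0.649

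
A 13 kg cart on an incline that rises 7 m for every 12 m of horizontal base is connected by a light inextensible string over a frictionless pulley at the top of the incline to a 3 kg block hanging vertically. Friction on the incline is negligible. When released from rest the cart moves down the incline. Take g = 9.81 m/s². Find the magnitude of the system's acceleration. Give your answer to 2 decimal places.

2.18 m/s²

For the cart on the incline: the weight component along the slope is m₁g sin 30.26° = 13 × 9.81 × 0.5039 = 64.262 N and the normal force is N = m₁g cos 30.26° = 110.158 N.
Newton's second law for the cart (down-slope positive): 64.262 − T = 13 a. For the hanging block (upward positive): T − 3 × 9.81 = 3 a.
Adding the two equations eliminates T: 34.832 = 16 a, so a = 2.1770 m/s².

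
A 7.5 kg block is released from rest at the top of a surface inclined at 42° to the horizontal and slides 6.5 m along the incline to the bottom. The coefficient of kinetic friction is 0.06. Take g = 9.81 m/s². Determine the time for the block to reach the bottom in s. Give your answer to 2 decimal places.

The weight component along the incline is mg sin 42° = 49.231 N and the normal force is N = mg cos 42° = 54.677 N.
Friction up the slope is f = μN = 0.06 × 54.677 = 3.281 N, so the net downslope force is 49.231 − 3.281 = 45.950 N and a = 45.950 / 7.5 = 6.1267 m/s².
Starting from rest, L = ½at², so t = √(2L/a) = √(2 × 6.5 / 6.1267) = 1.4567 s.

1.46 s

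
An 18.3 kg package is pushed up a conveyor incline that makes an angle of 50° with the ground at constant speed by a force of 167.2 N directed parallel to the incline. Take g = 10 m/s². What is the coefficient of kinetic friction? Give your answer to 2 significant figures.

At constant speed ΣF = 0 along the incline. The applied 167.2 N acts up the slope; the weight component mg sin 50° = 140.186 N and kinetic friction μN both act down the slope.
So 167.2 = 140.186 + μ × 117.630, giving μ = (167.2 − 140.186) / 117.630 = 0.2297.

0.23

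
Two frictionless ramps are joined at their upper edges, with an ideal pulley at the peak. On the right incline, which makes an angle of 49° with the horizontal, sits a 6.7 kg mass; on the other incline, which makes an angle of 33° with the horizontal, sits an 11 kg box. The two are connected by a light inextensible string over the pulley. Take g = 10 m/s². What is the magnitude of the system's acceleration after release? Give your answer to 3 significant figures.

0.528 m/s²

Resolve each weight along its own incline: the 6.7 kg mass has component 6.7 × 10 × sin 49° = 50.566 N down its slope, and the 11 kg mass has 11 × 10 × sin 33° = 59.910 N down its slope.
The 11 kg side's 59.910 N exceeds the other side's 50.566 N, so that mass slides down and the 6.7 kg mass slides up. Taking that direction as positive, Newton's second law for the whole system gives 59.910 − 50.566 = (6.7 + 11) a, so a = 9.344 / 17.7 = 0.5279 m/s².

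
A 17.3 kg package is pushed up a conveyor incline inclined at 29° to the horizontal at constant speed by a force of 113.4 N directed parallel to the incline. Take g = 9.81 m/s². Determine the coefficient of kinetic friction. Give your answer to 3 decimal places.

0.210

At constant speed ΣF = 0 along the incline. The applied 113.4 N acts up the slope; the weight component mg sin 29° = 82.278 N and kinetic friction μN both act down the slope.
So 113.4 = 82.278 + μ × 148.434, giving μ = (113.4 − 82.278) / 148.434 = 0.2097.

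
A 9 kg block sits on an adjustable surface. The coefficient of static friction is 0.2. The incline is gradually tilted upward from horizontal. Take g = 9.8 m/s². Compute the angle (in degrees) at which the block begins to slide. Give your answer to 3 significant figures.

11.3°

At the threshold of sliding, static friction is at its maximum μ_s N and exactly balances the weight component along the incline: mg sin θ = μ_s mg cos θ.
Hence tan θ = μ_s = 0.2, so θ = arctan(0.2) = 11.3099°.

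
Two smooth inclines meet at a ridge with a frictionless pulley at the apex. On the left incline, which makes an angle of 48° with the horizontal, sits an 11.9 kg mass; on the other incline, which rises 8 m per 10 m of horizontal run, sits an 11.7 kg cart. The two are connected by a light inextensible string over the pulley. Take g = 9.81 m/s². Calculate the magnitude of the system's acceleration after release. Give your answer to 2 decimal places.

Resolve each weight along its own incline: the 11.9 kg mass has component 11.9 × 9.81 × sin 48° = 86.754 N down its slope, and the 11.7 kg mass has 11.7 × 9.81 × sin 38.66° = 71.701 N down its slope.
The 11.9 kg side's 86.754 N exceeds the other side's 71.701 N, so that mass slides down and the 11.7 kg mass slides up. Taking that direction as positive, Newton's second law for the whole system gives 86.754 − 71.701 = (11.9 + 11.7) a, so a = 15.053 / 23.6 = 0.6378 m/s².

0.64 m/s²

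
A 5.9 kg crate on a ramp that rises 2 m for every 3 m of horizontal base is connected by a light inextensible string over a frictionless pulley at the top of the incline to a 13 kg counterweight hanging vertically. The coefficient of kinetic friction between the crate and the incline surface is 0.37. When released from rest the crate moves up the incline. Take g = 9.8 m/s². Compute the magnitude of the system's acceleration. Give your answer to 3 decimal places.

4.102 m/s²

For the crate on the incline: the weight component along the slope is m₁g sin 33.69° = 5.9 × 9.8 × 0.5547 = 32.073 N and the normal force is N = m₁g cos 33.69° = 48.109 N.
Kinetic friction opposes the crate's motion up the incline: f = μN = 0.37 × 48.109 = 17.800 N acting down the slope.
Newton's second law for the crate (up-slope positive): T − 32.073 − 17.800 = 5.9 a. For the hanging counterweight (downward positive): 13 × 9.8 − T = 13 a.
Adding the two equations eliminates T: 77.527 = 18.9 a, so a = 4.1020 m/s².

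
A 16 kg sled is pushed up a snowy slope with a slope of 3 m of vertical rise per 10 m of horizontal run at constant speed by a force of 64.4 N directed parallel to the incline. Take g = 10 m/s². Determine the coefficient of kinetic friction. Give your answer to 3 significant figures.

At constant speed ΣF = 0 along the incline. The applied 64.4 N acts up the slope; the weight component mg sin 16.70° = 45.976 N and kinetic friction μN both act down the slope.
So 64.4 = 45.976 + μ × 153.252, giving μ = (64.4 − 45.976) / 153.252 = 0.1202.

0.120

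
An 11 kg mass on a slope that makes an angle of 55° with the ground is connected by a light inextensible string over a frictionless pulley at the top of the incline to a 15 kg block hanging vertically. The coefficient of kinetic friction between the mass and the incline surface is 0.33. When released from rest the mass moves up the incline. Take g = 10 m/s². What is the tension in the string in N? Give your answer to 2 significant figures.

130 N

For the mass on the incline: the weight component along the slope is m₁g sin 55° = 11 × 10 × 0.8192 = 90.112 N and the normal force is N = m₁g cos 55° = 63.093 N.
Kinetic friction opposes the mass's motion up the incline: f = μN = 0.33 × 63.093 = 20.821 N acting down the slope.
Newton's second law for the mass (up-slope positive): T − 90.112 − 20.821 = 11 a. For the hanging block (downward positive): 15 × 10 − T = 15 a.
Adding the two equations eliminates T: 39.067 = 26 a, so a = 1.5026 m/s².
Then from the hanging block's equation, T = 15 × (10 − 1.5026) = 127.461 N.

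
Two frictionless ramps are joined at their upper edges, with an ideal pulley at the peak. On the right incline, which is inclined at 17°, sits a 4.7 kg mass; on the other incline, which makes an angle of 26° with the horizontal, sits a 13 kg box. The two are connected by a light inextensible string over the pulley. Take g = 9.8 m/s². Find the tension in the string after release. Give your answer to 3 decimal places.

Resolve each weight along its own incline: the 4.7 kg mass has component 4.7 × 9.8 × sin 17° = 13.467 N down its slope, and the 13 kg mass has 13 × 9.8 × sin 26° = 55.848 N down its slope.
The 13 kg side's 55.848 N exceeds the other side's 13.467 N, so that mass slides down and the 4.7 kg mass slides up. Taking that direction as positive, Newton's second law for the whole system gives 55.848 − 13.467 = (4.7 + 13) a, so a = 42.381 / 17.7 = 2.3944 m/s².
For the 4.7 kg mass (up-slope positive): T − 13.467 = 4.7 × 2.3944, so T = 24.721 N.

24.721 N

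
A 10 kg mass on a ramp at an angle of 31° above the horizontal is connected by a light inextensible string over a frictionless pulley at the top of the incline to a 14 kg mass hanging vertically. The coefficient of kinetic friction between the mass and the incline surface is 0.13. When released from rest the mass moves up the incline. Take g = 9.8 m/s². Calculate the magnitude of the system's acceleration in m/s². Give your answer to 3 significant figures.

For the mass on the incline: the weight component along the slope is m₁g sin 31° = 10 × 9.8 × 0.5150 = 50.470 N and the normal force is N = m₁g cos 31° = 84.002 N.
Kinetic friction opposes the mass's motion up the incline: f = μN = 0.13 × 84.002 = 10.920 N acting down the slope.
Newton's second law for the mass (up-slope positive): T − 50.470 − 10.920 = 10 a. For the hanging mass (downward positive): 14 × 9.8 − T = 14 a.
Adding the two equations eliminates T: 75.810 = 24 a, so a = 3.1587 m/s².

3.16 m/s²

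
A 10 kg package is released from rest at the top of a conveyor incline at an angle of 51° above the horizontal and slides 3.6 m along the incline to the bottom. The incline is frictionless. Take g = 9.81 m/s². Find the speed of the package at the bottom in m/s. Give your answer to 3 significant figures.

7.41 m/s

The weight component along the incline is mg sin 51° = 76.238 N and the normal force is N = mg cos 51° = 61.736 N.
With no friction, a = g sin 51° = 7.6238 m/s².
Starting from rest over a distance of 3.6 m, v² = 2aL = 2 × 7.6238 × 3.6 = 54.8914, so v = 7.4089 m/s.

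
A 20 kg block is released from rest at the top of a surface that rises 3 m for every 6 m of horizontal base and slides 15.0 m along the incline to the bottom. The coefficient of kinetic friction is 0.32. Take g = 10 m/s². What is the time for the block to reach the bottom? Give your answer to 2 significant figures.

The weight component along the incline is mg sin 26.57° = 89.443 N and the normal force is N = mg cos 26.57° = 178.885 N.
Friction up the slope is f = μN = 0.32 × 178.885 = 57.243 N, so the net downslope force is 89.443 − 57.243 = 32.200 N and a = 32.200 / 20 = 1.6100 m/s².
Starting from rest, L = ½at², so t = √(2L/a) = √(2 × 15.0 / 1.6100) = 4.3167 s.

4.3 s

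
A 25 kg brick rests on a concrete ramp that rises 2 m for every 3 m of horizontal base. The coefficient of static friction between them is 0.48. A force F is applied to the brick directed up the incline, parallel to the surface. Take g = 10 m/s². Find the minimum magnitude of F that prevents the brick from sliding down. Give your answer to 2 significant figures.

The normal force is N = mg cos 33.69° = 208.013 N. With F at its minimum the brick is on the verge of sliding down, so static friction is at its maximum μ_s N = 0.48 × 208.013 = 99.846 N and acts up the slope.
Equilibrium along the incline: F + μ_s N = mg sin 33.69°, so F = 138.675 − 99.846 = 38.829 N.

39 N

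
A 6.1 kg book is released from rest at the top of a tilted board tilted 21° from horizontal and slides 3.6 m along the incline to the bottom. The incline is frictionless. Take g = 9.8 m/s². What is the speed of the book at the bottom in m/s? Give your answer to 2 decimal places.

5.03 m/s

The weight component along the incline is mg sin 21° = 21.423 N and the normal force is N = mg cos 21° = 55.809 N.
With no friction, a = g sin 21° = 3.5120 m/s².
Starting from rest over a distance of 3.6 m, v² = 2aL = 2 × 3.5120 × 3.6 = 25.2864, so v = 5.0286 m/s.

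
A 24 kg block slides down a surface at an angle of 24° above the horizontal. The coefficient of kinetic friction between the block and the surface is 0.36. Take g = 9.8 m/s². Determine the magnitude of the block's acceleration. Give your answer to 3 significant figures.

0.763 m/s²

Resolving the weight along the incline: the component pulling the block down the slope is mg sin 24° = 24 × 9.8 × 0.4067 = 95.656 N, and the normal force is N = mg cos 24° = 24 × 9.8 × 0.9135 = 214.855 N.
Kinetic friction acts up the slope with magnitude f = μN = 0.36 × 214.855 = 77.348 N.
Net force along the incline is 95.656 − 77.348 = 18.308 N, so a = 18.308 / 24 = 0.7628 m/s².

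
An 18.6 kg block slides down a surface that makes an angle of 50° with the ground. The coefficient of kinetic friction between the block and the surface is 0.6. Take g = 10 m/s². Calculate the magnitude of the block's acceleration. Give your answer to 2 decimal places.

3.80 m/s²

Resolving the weight along the incline: the component pulling the block down the slope is mg sin 50° = 18.6 × 10 × 0.7660 = 142.476 N, and the normal force is N = mg cos 50° = 18.6 × 10 × 0.6428 = 119.561 N.
Kinetic friction acts up the slope with magnitude f = μN = 0.6 × 119.561 = 71.737 N.
Net force along the incline is 142.476 − 71.737 = 70.739 N, so a = 70.739 / 18.6 = 3.8032 m/s².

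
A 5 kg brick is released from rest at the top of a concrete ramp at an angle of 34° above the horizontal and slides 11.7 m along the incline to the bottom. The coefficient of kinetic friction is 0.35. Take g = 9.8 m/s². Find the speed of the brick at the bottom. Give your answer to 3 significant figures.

The weight component along the incline is mg sin 34° = 27.400 N and the normal force is N = mg cos 34° = 40.623 N.
Friction up the slope is f = μN = 0.35 × 40.623 = 14.218 N, so the net downslope force is 27.400 − 14.218 = 13.182 N and a = 13.182 / 5 = 2.6364 m/s².
Starting from rest over a distance of 11.7 m, v² = 2aL = 2 × 2.6364 × 11.7 = 61.6918, so v = 7.8544 m/s.

7.85 m/s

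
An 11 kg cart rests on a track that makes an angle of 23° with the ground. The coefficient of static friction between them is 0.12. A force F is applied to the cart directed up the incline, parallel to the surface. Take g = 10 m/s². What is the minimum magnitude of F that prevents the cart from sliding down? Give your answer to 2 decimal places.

The normal force is N = mg cos 23° = 101.256 N. With F at its minimum the cart is on the verge of sliding down, so static friction is at its maximum μ_s N = 0.12 × 101.256 = 12.151 N and acts up the slope.
Equilibrium along the incline: F + μ_s N = mg sin 23°, so F = 42.980 − 12.151 = 30.829 N.

30.83 N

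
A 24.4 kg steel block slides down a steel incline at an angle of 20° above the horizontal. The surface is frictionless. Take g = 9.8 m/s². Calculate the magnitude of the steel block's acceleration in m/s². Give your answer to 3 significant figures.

3.35 m/s²

Resolving the weight along the incline: the component pulling the steel block down the slope is mg sin 20° = 24.4 × 9.8 × 0.3420 = 81.779 N, and the normal force is N = mg cos 20° = 24.4 × 9.8 × 0.9397 = 224.701 N.
With no friction the net force along the incline is 81.779 N, so a = g sin 20° = 81.779 / 24.4 = 3.3516 m/s².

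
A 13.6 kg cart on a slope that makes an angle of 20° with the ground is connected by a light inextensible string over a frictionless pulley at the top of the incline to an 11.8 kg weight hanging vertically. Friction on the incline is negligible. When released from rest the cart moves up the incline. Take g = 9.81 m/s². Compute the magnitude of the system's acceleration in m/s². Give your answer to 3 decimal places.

2.761 m/s²

For the cart on the incline: the weight component along the slope is m₁g sin 20° = 13.6 × 9.81 × 0.3420 = 45.628 N and the normal force is N = m₁g cos 20° = 125.370 N.
Newton's second law for the cart (up-slope positive): T − 45.628 = 13.6 a. For the hanging weight (downward positive): 11.8 × 9.81 − T = 11.8 a.
Adding the two equations eliminates T: 70.130 = 25.4 a, so a = 2.7610 m/s².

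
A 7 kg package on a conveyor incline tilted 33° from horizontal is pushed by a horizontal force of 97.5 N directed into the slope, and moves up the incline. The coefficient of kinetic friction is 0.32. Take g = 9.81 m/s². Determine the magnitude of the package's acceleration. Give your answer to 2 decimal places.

The horizontal push has components F cos 33° = 97.5 × 0.8387 = 81.773 N up the incline and F sin 33° = 97.5 × 0.5446 = 53.098 N pressing into the surface.
The normal force is therefore N = mg cos 33° + F sin 33° = 57.594 + 53.098 = 110.692 N, and kinetic friction down the slope is μN = 0.32 × 110.692 = 35.421 N.
Along the incline: F cos 33° − mg sin 33° − μN = ma, so 81.773 − 37.398 − 35.421 = 7 a, giving a = 1.2791 m/s².

1.28 m/s²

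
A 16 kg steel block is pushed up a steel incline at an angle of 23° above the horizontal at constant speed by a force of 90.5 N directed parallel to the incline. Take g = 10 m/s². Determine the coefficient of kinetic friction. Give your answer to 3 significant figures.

0.190

At constant speed ΣF = 0 along the incline. The applied 90.5 N acts up the slope; the weight component mg sin 23° = 62.517 N and kinetic friction μN both act down the slope.
So 90.5 = 62.517 + μ × 147.281, giving μ = (90.5 − 62.517) / 147.281 = 0.1900.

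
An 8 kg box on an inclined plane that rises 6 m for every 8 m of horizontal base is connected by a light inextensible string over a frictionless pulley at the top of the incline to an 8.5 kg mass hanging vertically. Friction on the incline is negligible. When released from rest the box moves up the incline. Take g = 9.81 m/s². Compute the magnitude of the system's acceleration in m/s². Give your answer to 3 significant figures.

For the box on the incline: the weight component along the slope is m₁g sin 36.87° = 8 × 9.81 × 0.6000 = 47.088 N and the normal force is N = m₁g cos 36.87° = 62.784 N.
Newton's second law for the box (up-slope positive): T − 47.088 = 8 a. For the hanging mass (downward positive): 8.5 × 9.81 − T = 8.5 a.
Adding the two equations eliminates T: 36.297 = 16.5 a, so a = 2.1998 m/s².

2.20 m/s²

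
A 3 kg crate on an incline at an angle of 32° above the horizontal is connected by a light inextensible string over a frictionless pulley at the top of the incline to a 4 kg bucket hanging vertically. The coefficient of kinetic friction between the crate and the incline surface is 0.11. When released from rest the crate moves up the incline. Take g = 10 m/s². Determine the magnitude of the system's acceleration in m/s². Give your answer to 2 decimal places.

3.04 m/s²

For the crate on the incline: the weight component along the slope is m₁g sin 32° = 3 × 10 × 0.5299 = 15.897 N and the normal force is N = m₁g cos 32° = 25.441 N.
Kinetic friction opposes the crate's motion up the incline: f = μN = 0.11 × 25.441 = 2.799 N acting down the slope.
Newton's second law for the crate (up-slope positive): T − 15.897 − 2.799 = 3 a. For the hanging bucket (downward positive): 4 × 10 − T = 4 a.
Adding the two equations eliminates T: 21.304 = 7 a, so a = 3.0434 m/s².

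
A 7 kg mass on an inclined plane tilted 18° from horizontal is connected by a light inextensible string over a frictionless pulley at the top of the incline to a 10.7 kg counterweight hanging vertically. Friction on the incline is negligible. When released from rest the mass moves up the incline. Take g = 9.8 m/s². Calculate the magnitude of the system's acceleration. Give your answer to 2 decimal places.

4.73 m/s²

For the mass on the incline: the weight component along the slope is m₁g sin 18° = 7 × 9.8 × 0.3090 = 21.197 N and the normal force is N = m₁g cos 18° = 65.242 N.
Newton's second law for the mass (up-slope positive): T − 21.197 = 7 a. For the hanging counterweight (downward positive): 10.7 × 9.8 − T = 10.7 a.
Adding the two equations eliminates T: 83.663 = 17.7 a, so a = 4.7267 m/s².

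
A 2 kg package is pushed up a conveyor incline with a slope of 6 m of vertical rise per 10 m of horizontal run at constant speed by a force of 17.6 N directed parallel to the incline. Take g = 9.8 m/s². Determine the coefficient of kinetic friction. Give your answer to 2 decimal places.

At constant speed ΣF = 0 along the incline. The applied 17.6 N acts up the slope; the weight component mg sin 30.96° = 10.084 N and kinetic friction μN both act down the slope.
So 17.6 = 10.084 + μ × 16.807, giving μ = (17.6 − 10.084) / 16.807 = 0.4472.

0.45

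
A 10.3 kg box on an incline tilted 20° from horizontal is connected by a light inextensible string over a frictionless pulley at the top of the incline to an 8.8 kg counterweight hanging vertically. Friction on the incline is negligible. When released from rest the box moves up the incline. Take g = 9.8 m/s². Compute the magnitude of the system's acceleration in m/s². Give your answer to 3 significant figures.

2.71 m/s²

For the box on the incline: the weight component along the slope is m₁g sin 20° = 10.3 × 9.8 × 0.3420 = 34.521 N and the normal force is N = m₁g cos 20° = 94.853 N.
Newton's second law for the box (up-slope positive): T − 34.521 = 10.3 a. For the hanging counterweight (downward positive): 8.8 × 9.8 − T = 8.8 a.
Adding the two equations eliminates T: 51.719 = 19.1 a, so a = 2.7078 m/s².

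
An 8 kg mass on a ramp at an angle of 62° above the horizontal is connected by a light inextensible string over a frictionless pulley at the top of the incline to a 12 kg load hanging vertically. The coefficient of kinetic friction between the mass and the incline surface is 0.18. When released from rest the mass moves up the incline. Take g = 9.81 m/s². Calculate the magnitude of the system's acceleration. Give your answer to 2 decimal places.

2.09 m/s²

For the mass on the incline: the weight component along the slope is m₁g sin 62° = 8 × 9.81 × 0.8829 = 69.290 N and the normal force is N = m₁g cos 62° = 36.844 N.
Kinetic friction opposes the mass's motion up the incline: f = μN = 0.18 × 36.844 = 6.632 N acting down the slope.
Newton's second law for the mass (up-slope positive): T − 69.290 − 6.632 = 8 a. For the hanging load (downward positive): 12 × 9.81 − T = 12 a.
Adding the two equations eliminates T: 41.798 = 20 a, so a = 2.0899 m/s².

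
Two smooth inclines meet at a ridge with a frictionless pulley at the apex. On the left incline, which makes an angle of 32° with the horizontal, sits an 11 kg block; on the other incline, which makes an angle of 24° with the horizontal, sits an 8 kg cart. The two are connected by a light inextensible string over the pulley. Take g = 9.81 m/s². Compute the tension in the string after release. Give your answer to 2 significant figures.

43 N

Resolve each weight along its own incline: the 11 kg mass has component 11 × 9.81 × sin 32° = 57.184 N down its slope, and the 8 kg mass has 8 × 9.81 × sin 24° = 31.921 N down its slope.
The 11 kg side's 57.184 N exceeds the other side's 31.921 N, so that mass slides down and the 8 kg mass slides up. Taking that direction as positive, Newton's second law for the whole system gives 57.184 − 31.921 = (11 + 8) a, so a = 25.263 / 19 = 1.3296 m/s².
For the 8 kg mass (up-slope positive): T − 31.921 = 8 × 1.3296, so T = 42.558 N.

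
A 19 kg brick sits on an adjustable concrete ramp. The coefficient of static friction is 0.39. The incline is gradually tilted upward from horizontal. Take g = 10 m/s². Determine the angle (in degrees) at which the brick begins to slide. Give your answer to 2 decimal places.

21.31°

At the threshold of sliding, static friction is at its maximum μ_s N and exactly balances the weight component along the incline: mg sin θ = μ_s mg cos θ.
Hence tan θ = μ_s = 0.39, so θ = arctan(0.39) = 21.3058°.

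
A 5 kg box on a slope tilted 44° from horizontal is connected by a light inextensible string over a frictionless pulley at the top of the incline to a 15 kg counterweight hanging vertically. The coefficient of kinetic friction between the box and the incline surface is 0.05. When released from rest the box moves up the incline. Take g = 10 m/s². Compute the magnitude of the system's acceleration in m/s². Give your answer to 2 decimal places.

For the box on the incline: the weight component along the slope is m₁g sin 44° = 5 × 10 × 0.6947 = 34.735 N and the normal force is N = m₁g cos 44° = 35.967 N.
Kinetic friction opposes the box's motion up the incline: f = μN = 0.05 × 35.967 = 1.798 N acting down the slope.
Newton's second law for the box (up-slope positive): T − 34.735 − 1.798 = 5 a. For the hanging counterweight (downward positive): 15 × 10 − T = 15 a.
Adding the two equations eliminates T: 113.467 = 20 a, so a = 5.6734 m/s².

5.67 m/s²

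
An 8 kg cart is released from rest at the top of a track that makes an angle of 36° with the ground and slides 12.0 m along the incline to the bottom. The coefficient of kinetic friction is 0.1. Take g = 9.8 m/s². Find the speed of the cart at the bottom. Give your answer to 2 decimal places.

10.92 m/s

The weight component along the incline is mg sin 36° = 46.082 N and the normal force is N = mg cos 36° = 63.427 N.
Friction up the slope is f = μN = 0.1 × 63.427 = 6.343 N, so the net downslope force is 46.082 − 6.343 = 39.739 N and a = 39.739 / 8 = 4.9674 m/s².
Starting from rest over a distance of 12.0 m, v² = 2aL = 2 × 4.9674 × 12.0 = 119.2176, so v = 10.9187 m/s.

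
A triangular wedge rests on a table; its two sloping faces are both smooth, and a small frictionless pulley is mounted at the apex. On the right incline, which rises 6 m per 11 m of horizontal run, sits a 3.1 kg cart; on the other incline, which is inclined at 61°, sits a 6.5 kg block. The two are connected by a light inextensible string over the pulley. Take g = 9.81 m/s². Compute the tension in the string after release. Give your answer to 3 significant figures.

27.9 N

Resolve each weight along its own incline: the 3.1 kg mass has component 3.1 × 9.81 × sin 28.61° = 14.562 N down its slope, and the 6.5 kg mass has 6.5 × 9.81 × sin 61° = 55.770 N down its slope.
The 6.5 kg side's 55.770 N exceeds the other side's 14.562 N, so that mass slides down and the 3.1 kg mass slides up. Taking that direction as positive, Newton's second law for the whole system gives 55.770 − 14.562 = (3.1 + 6.5) a, so a = 41.208 / 9.6 = 4.2925 m/s².
For the 3.1 kg mass (up-slope positive): T − 14.562 = 3.1 × 4.2925, so T = 27.869 N.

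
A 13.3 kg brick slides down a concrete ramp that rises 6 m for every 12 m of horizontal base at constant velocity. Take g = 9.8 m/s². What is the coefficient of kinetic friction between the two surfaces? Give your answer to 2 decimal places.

0.50

At constant velocity the net force along the incline is zero: mg sin 26.57° = μ mg cos 26.57°.
So μ = tan 26.57° = 0.4472 / 0.8944 = 0.5000.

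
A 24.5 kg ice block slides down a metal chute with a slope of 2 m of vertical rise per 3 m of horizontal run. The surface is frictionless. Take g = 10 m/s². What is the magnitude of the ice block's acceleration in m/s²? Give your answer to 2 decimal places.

Resolving the weight along the incline: the component pulling the ice block down the slope is mg sin 33.69° = 24.5 × 10 × 0.5547 = 135.901 N, and the normal force is N = mg cos 33.69° = 24.5 × 10 × 0.8321 = 203.864 N.
With no friction the net force along the incline is 135.901 N, so a = g sin 33.69° = 135.901 / 24.5 = 5.5470 m/s².

5.55 m/s²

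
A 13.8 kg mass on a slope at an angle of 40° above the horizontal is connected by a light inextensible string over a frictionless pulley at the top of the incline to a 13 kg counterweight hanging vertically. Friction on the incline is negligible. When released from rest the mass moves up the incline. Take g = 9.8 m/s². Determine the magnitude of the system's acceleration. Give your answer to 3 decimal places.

For the mass on the incline: the weight component along the slope is m₁g sin 40° = 13.8 × 9.8 × 0.6428 = 86.932 N and the normal force is N = m₁g cos 40° = 103.600 N.
Newton's second law for the mass (up-slope positive): T − 86.932 = 13.8 a. For the hanging counterweight (downward positive): 13 × 9.8 − T = 13 a.
Adding the two equations eliminates T: 40.468 = 26.8 a, so a = 1.5100 m/s².

1.510 m/s²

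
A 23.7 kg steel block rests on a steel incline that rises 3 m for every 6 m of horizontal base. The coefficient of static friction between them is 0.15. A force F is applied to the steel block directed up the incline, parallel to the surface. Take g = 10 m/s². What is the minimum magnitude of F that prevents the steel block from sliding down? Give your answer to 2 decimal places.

74.19 N

The normal force is N = mg cos 26.57° = 211.979 N. With F at its minimum the steel block is on the verge of sliding down, so static friction is at its maximum μ_s N = 0.15 × 211.979 = 31.797 N and acts up the slope.
Equilibrium along the incline: F + μ_s N = mg sin 26.57°, so F = 105.990 − 31.797 = 74.193 N.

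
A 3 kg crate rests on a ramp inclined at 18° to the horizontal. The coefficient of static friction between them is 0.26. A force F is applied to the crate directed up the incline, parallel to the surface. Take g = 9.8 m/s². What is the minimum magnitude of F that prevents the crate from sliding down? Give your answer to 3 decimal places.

1.815 N

The normal force is N = mg cos 18° = 27.961 N. With F at its minimum the crate is on the verge of sliding down, so static friction is at its maximum μ_s N = 0.26 × 27.961 = 7.270 N and acts up the slope.
Equilibrium along the incline: F + μ_s N = mg sin 18°, so F = 9.085 − 7.270 = 1.815 N.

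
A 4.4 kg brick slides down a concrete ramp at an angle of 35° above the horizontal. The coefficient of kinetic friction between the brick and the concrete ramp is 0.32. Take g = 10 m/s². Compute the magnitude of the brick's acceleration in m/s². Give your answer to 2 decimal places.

3.11 m/s²

Resolving the weight along the incline: the component pulling the brick down the slope is mg sin 35° = 4.4 × 10 × 0.5736 = 25.238 N, and the normal force is N = mg cos 35° = 4.4 × 10 × 0.8192 = 36.045 N.
Kinetic friction acts up the slope with magnitude f = μN = 0.32 × 36.045 = 11.534 N.
Net force along the incline is 25.238 − 11.534 = 13.704 N, so a = 13.704 / 4.4 = 3.1145 m/s².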